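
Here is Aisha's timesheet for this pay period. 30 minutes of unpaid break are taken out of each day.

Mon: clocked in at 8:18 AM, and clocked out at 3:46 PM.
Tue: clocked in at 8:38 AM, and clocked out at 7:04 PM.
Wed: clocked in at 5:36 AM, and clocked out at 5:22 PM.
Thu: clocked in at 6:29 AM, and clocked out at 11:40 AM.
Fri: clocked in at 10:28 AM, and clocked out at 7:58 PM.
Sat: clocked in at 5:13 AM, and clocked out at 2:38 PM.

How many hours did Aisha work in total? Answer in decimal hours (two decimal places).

Mon: 8:18 AM–3:46 PM = 7 h 28 min; less 30 min break → 6 h 58 min
Tue: 8:38 AM–7:04 PM = 10 h 26 min; less 30 min break → 9 h 56 min
Wed: 5:36 AM–5:22 PM = 11 h 46 min; less 30 min break → 11 h 16 min
Thu: 6:29 AM–11:40 AM = 5 h 11 min; less 30 min break → 4 h 41 min
Fri: 10:28 AM–7:58 PM = 9 h 30 min; less 30 min break → 9 h 0 min
Sat: 5:13 AM–2:38 PM = 9 h 25 min; less 30 min break → 8 h 55 min
Total: 6 h 58 min + 9 h 56 min + 11 h 16 min + 4 h 41 min + 9 h 0 min + 8 h 55 min = 50 h 46 min.

50.77 hours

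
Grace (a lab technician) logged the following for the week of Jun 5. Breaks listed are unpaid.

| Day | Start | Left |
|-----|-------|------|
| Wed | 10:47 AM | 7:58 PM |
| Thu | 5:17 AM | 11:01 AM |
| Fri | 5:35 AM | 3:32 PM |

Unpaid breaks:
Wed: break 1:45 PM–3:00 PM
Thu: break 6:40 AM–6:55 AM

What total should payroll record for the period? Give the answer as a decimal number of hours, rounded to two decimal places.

Wed: 10:47 AM–7:58 PM = 9 h 11 min; less 75 min break → 7 h 56 min
Thu: 5:17 AM–11:01 AM = 5 h 44 min; less 15 min break → 5 h 29 min
Fri: 5:35 AM–3:32 PM = 9 h 57 min
Total: 7 h 56 min + 5 h 29 min + 9 h 57 min = 23 h 22 min.

23.37 hours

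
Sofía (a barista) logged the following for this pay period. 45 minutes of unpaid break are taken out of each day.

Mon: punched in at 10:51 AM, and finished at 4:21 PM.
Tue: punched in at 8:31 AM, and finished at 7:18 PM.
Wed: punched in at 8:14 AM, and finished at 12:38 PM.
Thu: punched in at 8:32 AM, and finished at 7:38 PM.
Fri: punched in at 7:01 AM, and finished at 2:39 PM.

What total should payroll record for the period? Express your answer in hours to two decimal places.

35.67 hours

Mon: 10:51 AM–4:21 PM = 5 h 30 min; less 45 min break → 4 h 45 min
Tue: 8:31 AM–7:18 PM = 10 h 47 min; less 45 min break → 10 h 2 min
Wed: 8:14 AM–12:38 PM = 4 h 24 min; less 45 min break → 3 h 39 min
Thu: 8:32 AM–7:38 PM = 11 h 6 min; less 45 min break → 10 h 21 min
Fri: 7:01 AM–2:39 PM = 7 h 38 min; less 45 min break → 6 h 53 min
Total: 4 h 45 min + 10 h 2 min + 3 h 39 min + 10 h 21 min + 6 h 53 min = 35 h 40 min.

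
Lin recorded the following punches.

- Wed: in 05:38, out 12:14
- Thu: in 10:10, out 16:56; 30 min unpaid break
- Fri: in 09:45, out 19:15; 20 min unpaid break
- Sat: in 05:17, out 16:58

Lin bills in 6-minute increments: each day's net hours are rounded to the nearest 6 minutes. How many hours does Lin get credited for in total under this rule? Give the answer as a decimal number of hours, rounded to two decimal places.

33.80 hours

Wed: 05:38–12:14 = 6 h 36 min → rounds to 6 h 36 min
Thu: 10:10–16:56 = 6 h 46 min − 30 min = 6 h 16 min → rounds to 6 h 18 min
Fri: 09:45–19:15 = 9 h 30 min − 20 min = 9 h 10 min → rounds to 9 h 12 min
Sat: 05:17–16:58 = 11 h 41 min → rounds to 11 h 42 min
Total credited: 33 h 48 min.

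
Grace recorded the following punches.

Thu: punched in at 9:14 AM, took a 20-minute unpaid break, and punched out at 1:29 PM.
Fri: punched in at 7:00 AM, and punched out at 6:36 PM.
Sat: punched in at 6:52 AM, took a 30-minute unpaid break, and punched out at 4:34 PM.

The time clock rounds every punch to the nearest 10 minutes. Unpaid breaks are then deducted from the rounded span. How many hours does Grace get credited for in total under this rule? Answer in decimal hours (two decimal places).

Thu: in 9:14 AM→9:10 AM, out 1:29 PM→1:30 PM; 4 h 20 min − 20 min = 4 h 0 min
Fri: in 7:00 AM→7:00 AM, out 6:36 PM→6:40 PM; 11 h 40 min
Sat: in 6:52 AM→6:50 AM, out 4:34 PM→4:30 PM; 9 h 40 min − 30 min = 9 h 10 min
Total credited: 24 h 50 min.

24.83 hours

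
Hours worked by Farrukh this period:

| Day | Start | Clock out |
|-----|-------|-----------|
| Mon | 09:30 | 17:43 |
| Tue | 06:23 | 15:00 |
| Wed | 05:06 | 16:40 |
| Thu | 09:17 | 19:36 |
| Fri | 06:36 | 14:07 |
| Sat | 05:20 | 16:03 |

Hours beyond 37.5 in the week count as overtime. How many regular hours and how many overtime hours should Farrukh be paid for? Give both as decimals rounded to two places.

Regular 37.50 hours, overtime 19.45 hours

Mon: 09:30–17:43 = 8 h 13 min
Tue: 06:23–15:00 = 8 h 37 min
Wed: 05:06–16:40 = 11 h 34 min
Thu: 09:17–19:36 = 10 h 19 min
Fri: 06:36–14:07 = 7 h 31 min
Sat: 05:20–16:03 = 10 h 43 min
Total worked: 56 h 57 min = 56.95 h.
Threshold 37.5 h → overtime 19 h 27 min, regular 37 h 30 min.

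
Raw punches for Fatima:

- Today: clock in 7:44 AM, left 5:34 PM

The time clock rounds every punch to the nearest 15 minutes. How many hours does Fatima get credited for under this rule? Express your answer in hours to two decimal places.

Today: in 7:44 AM→7:45 AM, out 5:34 PM→5:30 PM; 9 h 45 min

9.75 hours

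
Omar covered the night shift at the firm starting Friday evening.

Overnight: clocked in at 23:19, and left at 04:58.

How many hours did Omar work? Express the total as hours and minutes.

5 h 39 min

Overnight: 23:19 → midnight = 0 h 41 min; midnight → 04:58 = 4 h 58 min; span 5 h 39 min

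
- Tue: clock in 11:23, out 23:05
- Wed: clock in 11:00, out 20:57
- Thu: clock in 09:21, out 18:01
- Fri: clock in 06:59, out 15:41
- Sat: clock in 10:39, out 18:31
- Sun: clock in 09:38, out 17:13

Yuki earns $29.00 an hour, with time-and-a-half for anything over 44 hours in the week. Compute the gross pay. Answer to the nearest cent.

Tue: 11:23–23:05 = 11 h 42 min
Wed: 11:00–20:57 = 9 h 57 min
Thu: 09:21–18:01 = 8 h 40 min
Fri: 06:59–15:41 = 8 h 42 min
Sat: 10:39–18:31 = 7 h 52 min
Sun: 09:38–17:13 = 7 h 35 min
Total worked: 54 h 28 min = 3268 min.
Regular 44 h 0 min = 2640 min at $29.00/h; overtime 10 h 28 min = 628 min at $43.50/h.
Pay = (2640 × $29.00 + 628 × $43.50) ÷ 60 = $1731.30.

$1731.30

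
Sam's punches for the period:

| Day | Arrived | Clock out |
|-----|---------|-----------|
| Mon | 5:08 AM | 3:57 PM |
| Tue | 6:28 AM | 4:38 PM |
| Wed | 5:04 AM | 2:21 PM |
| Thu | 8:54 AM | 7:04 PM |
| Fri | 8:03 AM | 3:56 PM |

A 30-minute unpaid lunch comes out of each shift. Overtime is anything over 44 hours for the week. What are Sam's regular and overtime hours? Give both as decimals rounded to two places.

Regular 44.00 hours, overtime 1.82 hours

Mon: 5:08 AM–3:57 PM = 10 h 49 min; less 30 min break → 10 h 19 min
Tue: 6:28 AM–4:38 PM = 10 h 10 min; less 30 min break → 9 h 40 min
Wed: 5:04 AM–2:21 PM = 9 h 17 min; less 30 min break → 8 h 47 min
Thu: 8:54 AM–7:04 PM = 10 h 10 min; less 30 min break → 9 h 40 min
Fri: 8:03 AM–3:56 PM = 7 h 53 min; less 30 min break → 7 h 23 min
Total worked: 45 h 49 min = 45.82 h.
Threshold 44 h → overtime 1 h 49 min, regular 44 h 0 min.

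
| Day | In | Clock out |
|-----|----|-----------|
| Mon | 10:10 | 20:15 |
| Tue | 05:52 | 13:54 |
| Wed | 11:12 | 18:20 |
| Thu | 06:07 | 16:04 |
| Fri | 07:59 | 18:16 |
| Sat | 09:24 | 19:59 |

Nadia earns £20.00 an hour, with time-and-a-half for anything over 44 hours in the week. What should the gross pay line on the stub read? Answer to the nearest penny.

Mon: 10:10–20:15 = 10 h 5 min
Tue: 05:52–13:54 = 8 h 2 min
Wed: 11:12–18:20 = 7 h 8 min
Thu: 06:07–16:04 = 9 h 57 min
Fri: 07:59–18:16 = 10 h 17 min
Sat: 09:24–19:59 = 10 h 35 min
Total worked: 56 h 4 min = 3364 min.
Regular 44 h 0 min = 2640 min at £20.00/h; overtime 12 h 4 min = 724 min at £30.00/h.
Pay = (2640 × £20.00 + 724 × £30.00) ÷ 60 = £1242.00.

£1242.00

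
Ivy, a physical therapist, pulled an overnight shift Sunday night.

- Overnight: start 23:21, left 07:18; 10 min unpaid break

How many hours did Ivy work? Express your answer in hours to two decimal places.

Overnight: 23:21 → midnight = 0 h 39 min; midnight → 07:18 = 7 h 18 min; span 7 h 57 min; less 10 min break → 7 h 47 min

7.78 hours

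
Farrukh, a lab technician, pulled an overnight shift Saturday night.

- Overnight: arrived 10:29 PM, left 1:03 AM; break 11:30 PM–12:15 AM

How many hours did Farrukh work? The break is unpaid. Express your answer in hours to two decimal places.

Overnight: 10:29 PM → midnight = 1 h 31 min; midnight → 1:03 AM = 1 h 3 min; span 2 h 34 min; less 45 min break → 1 h 49 min

1.82 hours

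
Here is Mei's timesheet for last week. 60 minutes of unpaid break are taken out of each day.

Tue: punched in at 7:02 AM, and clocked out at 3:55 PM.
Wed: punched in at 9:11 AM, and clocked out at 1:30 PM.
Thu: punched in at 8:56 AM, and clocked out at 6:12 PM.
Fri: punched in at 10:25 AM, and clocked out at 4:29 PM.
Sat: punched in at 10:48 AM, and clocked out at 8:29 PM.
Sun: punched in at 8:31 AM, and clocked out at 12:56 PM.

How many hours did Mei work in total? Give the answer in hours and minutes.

Tue: 7:02 AM–3:55 PM = 8 h 53 min; less 60 min break → 7 h 53 min
Wed: 9:11 AM–1:30 PM = 4 h 19 min; less 60 min break → 3 h 19 min
Thu: 8:56 AM–6:12 PM = 9 h 16 min; less 60 min break → 8 h 16 min
Fri: 10:25 AM–4:29 PM = 6 h 4 min; less 60 min break → 5 h 4 min
Sat: 10:48 AM–8:29 PM = 9 h 41 min; less 60 min break → 8 h 41 min
Sun: 8:31 AM–12:56 PM = 4 h 25 min; less 60 min break → 3 h 25 min
Total: 7 h 53 min + 3 h 19 min + 8 h 16 min + 5 h 4 min + 8 h 41 min + 3 h 25 min = 36 h 38 min.

36 h 38 min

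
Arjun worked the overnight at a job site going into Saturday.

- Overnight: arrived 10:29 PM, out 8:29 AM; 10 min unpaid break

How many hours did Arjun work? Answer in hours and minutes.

9 h 50 min

Overnight: 10:29 PM → midnight = 1 h 31 min; midnight → 8:29 AM = 8 h 29 min; span 10 h 0 min; less 10 min break → 9 h 50 min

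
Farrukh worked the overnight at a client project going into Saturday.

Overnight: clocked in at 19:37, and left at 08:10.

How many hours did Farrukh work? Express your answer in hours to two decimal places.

Overnight: 19:37 → midnight = 4 h 23 min; midnight → 08:10 = 8 h 10 min; span 12 h 33 min

12.55 hours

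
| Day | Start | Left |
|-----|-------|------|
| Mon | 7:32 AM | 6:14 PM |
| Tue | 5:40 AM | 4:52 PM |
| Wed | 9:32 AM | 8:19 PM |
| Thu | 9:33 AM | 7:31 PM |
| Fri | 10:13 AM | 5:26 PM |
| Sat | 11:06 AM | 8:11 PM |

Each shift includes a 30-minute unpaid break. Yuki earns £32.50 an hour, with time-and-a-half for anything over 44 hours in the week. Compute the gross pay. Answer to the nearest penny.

£2012.56

Mon: 7:32 AM–6:14 PM = 10 h 42 min; less 30 min break → 10 h 12 min
Tue: 5:40 AM–4:52 PM = 11 h 12 min; less 30 min break → 10 h 42 min
Wed: 9:32 AM–8:19 PM = 10 h 47 min; less 30 min break → 10 h 17 min
Thu: 9:33 AM–7:31 PM = 9 h 58 min; less 30 min break → 9 h 28 min
Fri: 10:13 AM–5:26 PM = 7 h 13 min; less 30 min break → 6 h 43 min
Sat: 11:06 AM–8:11 PM = 9 h 5 min; less 30 min break → 8 h 35 min
Total worked: 55 h 57 min = 3357 min.
Regular 44 h 0 min = 2640 min at £32.50/h; overtime 11 h 57 min = 717 min at £48.75/h.
Pay = (2640 × £32.50 + 717 × £48.75) ÷ 60 = £2012.56.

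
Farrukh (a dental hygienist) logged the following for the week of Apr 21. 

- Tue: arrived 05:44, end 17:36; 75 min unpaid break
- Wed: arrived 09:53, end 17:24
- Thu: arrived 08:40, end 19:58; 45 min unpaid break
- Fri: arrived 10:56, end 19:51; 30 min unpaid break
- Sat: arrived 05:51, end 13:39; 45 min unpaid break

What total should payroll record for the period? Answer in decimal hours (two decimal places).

Tue: 05:44–17:36 = 11 h 52 min; less 75 min break → 10 h 37 min
Wed: 09:53–17:24 = 7 h 31 min
Thu: 08:40–19:58 = 11 h 18 min; less 45 min break → 10 h 33 min
Fri: 10:56–19:51 = 8 h 55 min; less 30 min break → 8 h 25 min
Sat: 05:51–13:39 = 7 h 48 min; less 45 min break → 7 h 3 min
Total: 10 h 37 min + 7 h 31 min + 10 h 33 min + 8 h 25 min + 7 h 3 min = 44 h 9 min.

44.15 hours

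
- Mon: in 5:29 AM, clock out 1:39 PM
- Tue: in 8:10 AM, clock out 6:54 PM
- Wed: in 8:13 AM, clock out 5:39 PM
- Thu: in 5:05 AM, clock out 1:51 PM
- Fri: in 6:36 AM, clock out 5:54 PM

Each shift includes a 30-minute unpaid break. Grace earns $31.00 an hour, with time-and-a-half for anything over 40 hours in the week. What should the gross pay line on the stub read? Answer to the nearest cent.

Mon: 5:29 AM–1:39 PM = 8 h 10 min; less 30 min break → 7 h 40 min
Tue: 8:10 AM–6:54 PM = 10 h 44 min; less 30 min break → 10 h 14 min
Wed: 8:13 AM–5:39 PM = 9 h 26 min; less 30 min break → 8 h 56 min
Thu: 5:05 AM–1:51 PM = 8 h 46 min; less 30 min break → 8 h 16 min
Fri: 6:36 AM–5:54 PM = 11 h 18 min; less 30 min break → 10 h 48 min
Total worked: 45 h 54 min = 2754 min.
Regular 40 h 0 min = 2400 min at $31.00/h; overtime 5 h 54 min = 354 min at $46.50/h.
Pay = (2400 × $31.00 + 354 × $46.50) ÷ 60 = $1514.35.

$1514.35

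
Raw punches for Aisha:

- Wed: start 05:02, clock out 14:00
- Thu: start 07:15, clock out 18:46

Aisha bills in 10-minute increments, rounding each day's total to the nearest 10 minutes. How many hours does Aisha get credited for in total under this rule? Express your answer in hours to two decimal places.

Wed: 05:02–14:00 = 8 h 58 min → rounds to 9 h 0 min
Thu: 07:15–18:46 = 11 h 31 min → rounds to 11 h 30 min
Total credited: 20 h 30 min.

20.50 hours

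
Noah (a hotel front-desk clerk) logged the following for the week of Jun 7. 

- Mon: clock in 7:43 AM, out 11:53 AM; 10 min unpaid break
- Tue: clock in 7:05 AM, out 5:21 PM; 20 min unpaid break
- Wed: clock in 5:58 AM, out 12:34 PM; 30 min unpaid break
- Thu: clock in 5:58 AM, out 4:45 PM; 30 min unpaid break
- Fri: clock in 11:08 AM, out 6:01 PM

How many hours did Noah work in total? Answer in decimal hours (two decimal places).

Mon: 7:43 AM–11:53 AM = 4 h 10 min; less 10 min break → 4 h 0 min
Tue: 7:05 AM–5:21 PM = 10 h 16 min; less 20 min break → 9 h 56 min
Wed: 5:58 AM–12:34 PM = 6 h 36 min; less 30 min break → 6 h 6 min
Thu: 5:58 AM–4:45 PM = 10 h 47 min; less 30 min break → 10 h 17 min
Fri: 11:08 AM–6:01 PM = 6 h 53 min
Total: 4 h 0 min + 9 h 56 min + 6 h 6 min + 10 h 17 min + 6 h 53 min = 37 h 12 min.

37.20 hours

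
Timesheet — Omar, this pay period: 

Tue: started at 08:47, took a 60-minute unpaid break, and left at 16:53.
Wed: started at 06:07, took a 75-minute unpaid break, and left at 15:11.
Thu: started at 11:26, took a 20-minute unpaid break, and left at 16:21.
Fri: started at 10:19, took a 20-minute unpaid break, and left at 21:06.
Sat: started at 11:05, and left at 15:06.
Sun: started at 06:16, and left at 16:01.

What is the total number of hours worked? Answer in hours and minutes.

Tue: 08:47–16:53 = 8 h 6 min; less 60 min break → 7 h 6 min
Wed: 06:07–15:11 = 9 h 4 min; less 75 min break → 7 h 49 min
Thu: 11:26–16:21 = 4 h 55 min; less 20 min break → 4 h 35 min
Fri: 10:19–21:06 = 10 h 47 min; less 20 min break → 10 h 27 min
Sat: 11:05–15:06 = 4 h 1 min
Sun: 06:16–16:01 = 9 h 45 min
Total: 7 h 6 min + 7 h 49 min + 4 h 35 min + 10 h 27 min + 4 h 1 min + 9 h 45 min = 43 h 43 min.

43 h 43 min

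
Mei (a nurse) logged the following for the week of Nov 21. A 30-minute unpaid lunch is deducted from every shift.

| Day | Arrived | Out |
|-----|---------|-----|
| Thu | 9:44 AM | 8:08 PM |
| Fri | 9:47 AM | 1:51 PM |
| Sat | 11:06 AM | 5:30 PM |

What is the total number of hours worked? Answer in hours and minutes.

19 h 22 min

Thu: 9:44 AM–8:08 PM = 10 h 24 min; less 30 min break → 9 h 54 min
Fri: 9:47 AM–1:51 PM = 4 h 4 min; less 30 min break → 3 h 34 min
Sat: 11:06 AM–5:30 PM = 6 h 24 min; less 30 min break → 5 h 54 min
Total: 9 h 54 min + 3 h 34 min + 5 h 54 min = 19 h 22 min.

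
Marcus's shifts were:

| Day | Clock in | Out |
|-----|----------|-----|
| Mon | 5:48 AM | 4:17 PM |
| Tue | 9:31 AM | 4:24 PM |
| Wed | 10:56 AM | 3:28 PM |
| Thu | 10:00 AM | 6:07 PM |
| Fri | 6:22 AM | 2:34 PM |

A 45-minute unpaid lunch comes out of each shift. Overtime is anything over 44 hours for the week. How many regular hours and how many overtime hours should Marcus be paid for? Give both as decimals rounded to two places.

Mon: 5:48 AM–4:17 PM = 10 h 29 min; less 45 min break → 9 h 44 min
Tue: 9:31 AM–4:24 PM = 6 h 53 min; less 45 min break → 6 h 8 min
Wed: 10:56 AM–3:28 PM = 4 h 32 min; less 45 min break → 3 h 47 min
Thu: 10:00 AM–6:07 PM = 8 h 7 min; less 45 min break → 7 h 22 min
Fri: 6:22 AM–2:34 PM = 8 h 12 min; less 45 min break → 7 h 27 min
Total worked: 34 h 28 min = 34.47 h.
Threshold 44 h → overtime 0 h 0 min, regular 34 h 28 min.

Regular 34.47 hours, overtime 0.00 hours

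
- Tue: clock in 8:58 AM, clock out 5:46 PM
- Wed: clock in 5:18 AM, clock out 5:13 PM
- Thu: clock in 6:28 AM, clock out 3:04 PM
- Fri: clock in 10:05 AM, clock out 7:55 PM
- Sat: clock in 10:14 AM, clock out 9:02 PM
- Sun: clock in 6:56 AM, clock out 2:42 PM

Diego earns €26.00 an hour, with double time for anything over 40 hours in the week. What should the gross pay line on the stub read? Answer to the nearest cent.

€1961.27

Tue: 8:58 AM–5:46 PM = 8 h 48 min
Wed: 5:18 AM–5:13 PM = 11 h 55 min
Thu: 6:28 AM–3:04 PM = 8 h 36 min
Fri: 10:05 AM–7:55 PM = 9 h 50 min
Sat: 10:14 AM–9:02 PM = 10 h 48 min
Sun: 6:56 AM–2:42 PM = 7 h 46 min
Total worked: 57 h 43 min = 3463 min.
Regular 40 h 0 min = 2400 min at €26.00/h; overtime 17 h 43 min = 1063 min at €52.00/h.
Pay = (2400 × €26.00 + 1063 × €52.00) ÷ 60 = €1961.27.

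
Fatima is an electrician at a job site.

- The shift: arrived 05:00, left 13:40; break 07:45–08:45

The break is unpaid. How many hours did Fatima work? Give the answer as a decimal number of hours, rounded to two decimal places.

7.67 hours

The shift: 05:00–13:40 = 8 h 40 min; less 60 min break → 7 h 40 min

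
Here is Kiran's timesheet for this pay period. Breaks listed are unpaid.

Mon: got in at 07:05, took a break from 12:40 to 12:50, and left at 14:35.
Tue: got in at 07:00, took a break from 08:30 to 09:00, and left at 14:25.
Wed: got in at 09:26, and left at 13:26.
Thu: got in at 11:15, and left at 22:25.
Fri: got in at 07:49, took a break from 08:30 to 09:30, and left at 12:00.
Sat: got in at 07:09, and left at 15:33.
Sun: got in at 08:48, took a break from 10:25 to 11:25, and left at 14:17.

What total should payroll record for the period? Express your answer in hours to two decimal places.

45.48 hours

Mon: 07:05–14:35 = 7 h 30 min; less 10 min break → 7 h 20 min
Tue: 07:00–14:25 = 7 h 25 min; less 30 min break → 6 h 55 min
Wed: 09:26–13:26 = 4 h 0 min
Thu: 11:15–22:25 = 11 h 10 min
Fri: 07:49–12:00 = 4 h 11 min; less 60 min break → 3 h 11 min
Sat: 07:09–15:33 = 8 h 24 min
Sun: 08:48–14:17 = 5 h 29 min; less 60 min break → 4 h 29 min
Total: 7 h 20 min + 6 h 55 min + 4 h 0 min + 11 h 10 min + 3 h 11 min + 8 h 24 min + 4 h 29 min = 45 h 29 min.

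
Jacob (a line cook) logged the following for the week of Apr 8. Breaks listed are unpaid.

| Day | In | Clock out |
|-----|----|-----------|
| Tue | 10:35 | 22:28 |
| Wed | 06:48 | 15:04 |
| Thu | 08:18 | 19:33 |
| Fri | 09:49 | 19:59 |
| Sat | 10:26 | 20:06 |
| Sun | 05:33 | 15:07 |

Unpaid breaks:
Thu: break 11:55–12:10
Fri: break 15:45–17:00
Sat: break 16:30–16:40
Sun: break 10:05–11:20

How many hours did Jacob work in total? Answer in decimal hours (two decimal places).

Tue: 10:35–22:28 = 11 h 53 min
Wed: 06:48–15:04 = 8 h 16 min
Thu: 08:18–19:33 = 11 h 15 min; less 15 min break → 11 h 0 min
Fri: 09:49–19:59 = 10 h 10 min; less 75 min break → 8 h 55 min
Sat: 10:26–20:06 = 9 h 40 min; less 10 min break → 9 h 30 min
Sun: 05:33–15:07 = 9 h 34 min; less 75 min break → 8 h 19 min
Total: 11 h 53 min + 8 h 16 min + 11 h 0 min + 8 h 55 min + 9 h 30 min + 8 h 19 min = 57 h 53 min.

57.88 hours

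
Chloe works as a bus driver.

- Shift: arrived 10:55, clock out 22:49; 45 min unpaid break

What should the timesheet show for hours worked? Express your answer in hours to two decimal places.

11.15 hours

Shift: 10:55–22:49 = 11 h 54 min; less 45 min break → 11 h 9 min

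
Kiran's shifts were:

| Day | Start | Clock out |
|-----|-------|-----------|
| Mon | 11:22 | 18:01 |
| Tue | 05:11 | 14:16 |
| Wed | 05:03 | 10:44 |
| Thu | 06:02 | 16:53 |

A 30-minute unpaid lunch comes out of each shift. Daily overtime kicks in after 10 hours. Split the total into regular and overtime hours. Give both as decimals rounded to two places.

Regular 29.92 hours, overtime 0.35 hours

Mon: 11:22–18:01 = 6 h 39 min; less 30 min break → 6 h 9 min
Tue: 05:11–14:16 = 9 h 5 min; less 30 min break → 8 h 35 min
Wed: 05:03–10:44 = 5 h 41 min; less 30 min break → 5 h 11 min
Thu: 06:02–16:53 = 10 h 51 min; less 30 min break → 10 h 21 min
Mon reg 6 h 9 min / OT 0 h 0 min; Tue reg 8 h 35 min / OT 0 h 0 min; Wed reg 5 h 11 min / OT 0 h 0 min; Thu reg 10 h 0 min / OT 0 h 21 min.
Totals: regular 29 h 55 min, overtime 0 h 21 min.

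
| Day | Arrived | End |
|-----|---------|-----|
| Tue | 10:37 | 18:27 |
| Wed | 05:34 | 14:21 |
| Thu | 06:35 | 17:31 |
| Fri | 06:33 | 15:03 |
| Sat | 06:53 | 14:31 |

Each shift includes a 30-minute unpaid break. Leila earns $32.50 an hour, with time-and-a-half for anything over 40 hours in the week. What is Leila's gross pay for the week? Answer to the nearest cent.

Tue: 10:37–18:27 = 7 h 50 min; less 30 min break → 7 h 20 min
Wed: 05:34–14:21 = 8 h 47 min; less 30 min break → 8 h 17 min
Thu: 06:35–17:31 = 10 h 56 min; less 30 min break → 10 h 26 min
Fri: 06:33–15:03 = 8 h 30 min; less 30 min break → 8 h 0 min
Sat: 06:53–14:31 = 7 h 38 min; less 30 min break → 7 h 8 min
Total worked: 41 h 11 min = 2471 min.
Regular 40 h 0 min = 2400 min at $32.50/h; overtime 1 h 11 min = 71 min at $48.75/h.
Pay = (2400 × $32.50 + 71 × $48.75) ÷ 60 = $1357.69.

$1357.69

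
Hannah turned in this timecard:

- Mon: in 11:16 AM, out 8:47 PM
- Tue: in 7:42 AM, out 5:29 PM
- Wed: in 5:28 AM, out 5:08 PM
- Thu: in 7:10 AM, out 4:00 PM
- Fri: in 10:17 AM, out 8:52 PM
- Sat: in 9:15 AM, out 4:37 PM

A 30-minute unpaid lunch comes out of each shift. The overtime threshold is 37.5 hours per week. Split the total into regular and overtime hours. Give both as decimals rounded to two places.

Regular 37.50 hours, overtime 17.25 hours

Mon: 11:16 AM–8:47 PM = 9 h 31 min; less 30 min break → 9 h 1 min
Tue: 7:42 AM–5:29 PM = 9 h 47 min; less 30 min break → 9 h 17 min
Wed: 5:28 AM–5:08 PM = 11 h 40 min; less 30 min break → 11 h 10 min
Thu: 7:10 AM–4:00 PM = 8 h 50 min; less 30 min break → 8 h 20 min
Fri: 10:17 AM–8:52 PM = 10 h 35 min; less 30 min break → 10 h 5 min
Sat: 9:15 AM–4:37 PM = 7 h 22 min; less 30 min break → 6 h 52 min
Total worked: 54 h 45 min = 54.75 h.
Threshold 37.5 h → overtime 17 h 15 min, regular 37 h 30 min.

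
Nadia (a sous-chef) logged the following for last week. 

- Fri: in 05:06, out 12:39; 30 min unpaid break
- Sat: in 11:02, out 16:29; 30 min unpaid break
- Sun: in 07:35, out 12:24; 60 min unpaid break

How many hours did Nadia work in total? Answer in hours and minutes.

15 h 49 min

Fri: 05:06–12:39 = 7 h 33 min; less 30 min break → 7 h 3 min
Sat: 11:02–16:29 = 5 h 27 min; less 30 min break → 4 h 57 min
Sun: 07:35–12:24 = 4 h 49 min; less 60 min break → 3 h 49 min
Total: 7 h 3 min + 4 h 57 min + 3 h 49 min = 15 h 49 min.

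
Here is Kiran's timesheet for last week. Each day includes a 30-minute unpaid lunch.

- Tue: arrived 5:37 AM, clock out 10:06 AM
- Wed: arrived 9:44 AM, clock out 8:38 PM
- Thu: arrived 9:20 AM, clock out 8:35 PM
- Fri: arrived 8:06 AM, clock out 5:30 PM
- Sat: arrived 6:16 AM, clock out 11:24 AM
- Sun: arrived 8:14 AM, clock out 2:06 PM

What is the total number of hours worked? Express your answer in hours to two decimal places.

Tue: 5:37 AM–10:06 AM = 4 h 29 min; less 30 min break → 3 h 59 min
Wed: 9:44 AM–8:38 PM = 10 h 54 min; less 30 min break → 10 h 24 min
Thu: 9:20 AM–8:35 PM = 11 h 15 min; less 30 min break → 10 h 45 min
Fri: 8:06 AM–5:30 PM = 9 h 24 min; less 30 min break → 8 h 54 min
Sat: 6:16 AM–11:24 AM = 5 h 8 min; less 30 min break → 4 h 38 min
Sun: 8:14 AM–2:06 PM = 5 h 52 min; less 30 min break → 5 h 22 min
Total: 3 h 59 min + 10 h 24 min + 10 h 45 min + 8 h 54 min + 4 h 38 min + 5 h 22 min = 44 h 2 min.

44.03 hours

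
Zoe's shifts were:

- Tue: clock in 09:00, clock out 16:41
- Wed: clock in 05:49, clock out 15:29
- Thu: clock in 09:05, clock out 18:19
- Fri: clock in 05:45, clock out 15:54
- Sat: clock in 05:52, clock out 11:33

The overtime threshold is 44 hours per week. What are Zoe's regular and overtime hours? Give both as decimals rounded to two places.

Tue: 09:00–16:41 = 7 h 41 min
Wed: 05:49–15:29 = 9 h 40 min
Thu: 09:05–18:19 = 9 h 14 min
Fri: 05:45–15:54 = 10 h 9 min
Sat: 05:52–11:33 = 5 h 41 min
Total worked: 42 h 25 min = 42.42 h.
Threshold 44 h → overtime 0 h 0 min, regular 42 h 25 min.

Regular 42.42 hours, overtime 0.00 hours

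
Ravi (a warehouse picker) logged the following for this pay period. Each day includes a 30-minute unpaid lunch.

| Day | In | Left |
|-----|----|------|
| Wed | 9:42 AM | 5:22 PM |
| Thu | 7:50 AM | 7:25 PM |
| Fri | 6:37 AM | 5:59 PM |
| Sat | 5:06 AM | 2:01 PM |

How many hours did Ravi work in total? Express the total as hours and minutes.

Wed: 9:42 AM–5:22 PM = 7 h 40 min; less 30 min break → 7 h 10 min
Thu: 7:50 AM–7:25 PM = 11 h 35 min; less 30 min break → 11 h 5 min
Fri: 6:37 AM–5:59 PM = 11 h 22 min; less 30 min break → 10 h 52 min
Sat: 5:06 AM–2:01 PM = 8 h 55 min; less 30 min break → 8 h 25 min
Total: 7 h 10 min + 11 h 5 min + 10 h 52 min + 8 h 25 min = 37 h 32 min.

37 h 32 min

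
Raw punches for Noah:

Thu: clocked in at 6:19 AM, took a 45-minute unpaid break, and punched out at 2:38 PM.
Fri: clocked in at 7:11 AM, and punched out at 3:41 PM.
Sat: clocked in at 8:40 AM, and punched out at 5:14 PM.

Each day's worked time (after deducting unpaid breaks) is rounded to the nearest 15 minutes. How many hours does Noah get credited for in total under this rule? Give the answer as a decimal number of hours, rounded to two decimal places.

Thu: 6:19 AM–2:38 PM = 8 h 19 min − 45 min = 7 h 34 min → rounds to 7 h 30 min
Fri: 7:11 AM–3:41 PM = 8 h 30 min → rounds to 8 h 30 min
Sat: 8:40 AM–5:14 PM = 8 h 34 min → rounds to 8 h 30 min
Total credited: 24 h 30 min.

24.50 hours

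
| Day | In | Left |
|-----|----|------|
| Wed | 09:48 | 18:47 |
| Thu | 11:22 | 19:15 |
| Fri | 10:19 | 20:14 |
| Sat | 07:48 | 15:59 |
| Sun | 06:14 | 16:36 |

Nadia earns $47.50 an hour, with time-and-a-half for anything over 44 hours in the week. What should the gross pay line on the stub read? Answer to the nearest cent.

$2185.00

Wed: 09:48–18:47 = 8 h 59 min
Thu: 11:22–19:15 = 7 h 53 min
Fri: 10:19–20:14 = 9 h 55 min
Sat: 07:48–15:59 = 8 h 11 min
Sun: 06:14–16:36 = 10 h 22 min
Total worked: 45 h 20 min = 2720 min.
Regular 44 h 0 min = 2640 min at $47.50/h; overtime 1 h 20 min = 80 min at $71.25/h.
Pay = (2640 × $47.50 + 80 × $71.25) ÷ 60 = $2185.00.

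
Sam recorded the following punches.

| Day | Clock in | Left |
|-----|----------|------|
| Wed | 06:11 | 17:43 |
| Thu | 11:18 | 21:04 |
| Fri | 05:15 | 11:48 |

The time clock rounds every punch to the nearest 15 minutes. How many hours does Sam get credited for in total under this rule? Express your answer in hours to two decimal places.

Wed: in 06:11→06:15, out 17:43→17:45; 11 h 30 min
Thu: in 11:18→11:15, out 21:04→21:00; 9 h 45 min
Fri: in 05:15→05:15, out 11:48→11:45; 6 h 30 min
Total credited: 27 h 45 min.

27.75 hours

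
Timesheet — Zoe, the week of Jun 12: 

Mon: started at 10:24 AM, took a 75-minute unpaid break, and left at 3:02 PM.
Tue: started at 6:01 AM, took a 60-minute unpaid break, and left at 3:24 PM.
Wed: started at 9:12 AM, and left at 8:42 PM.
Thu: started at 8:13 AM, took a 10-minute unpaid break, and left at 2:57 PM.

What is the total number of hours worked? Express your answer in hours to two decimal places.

Mon: 10:24 AM–3:02 PM = 4 h 38 min; less 75 min break → 3 h 23 min
Tue: 6:01 AM–3:24 PM = 9 h 23 min; less 60 min break → 8 h 23 min
Wed: 9:12 AM–8:42 PM = 11 h 30 min
Thu: 8:13 AM–2:57 PM = 6 h 44 min; less 10 min break → 6 h 34 min
Total: 3 h 23 min + 8 h 23 min + 11 h 30 min + 6 h 34 min = 29 h 50 min.

29.83 hours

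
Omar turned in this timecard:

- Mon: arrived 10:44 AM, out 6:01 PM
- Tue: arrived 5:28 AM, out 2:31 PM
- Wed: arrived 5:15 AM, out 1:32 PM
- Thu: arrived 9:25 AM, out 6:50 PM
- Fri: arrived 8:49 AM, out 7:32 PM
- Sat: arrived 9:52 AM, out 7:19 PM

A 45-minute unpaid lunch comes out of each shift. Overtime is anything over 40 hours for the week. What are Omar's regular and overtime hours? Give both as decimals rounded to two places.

Mon: 10:44 AM–6:01 PM = 7 h 17 min; less 45 min break → 6 h 32 min
Tue: 5:28 AM–2:31 PM = 9 h 3 min; less 45 min break → 8 h 18 min
Wed: 5:15 AM–1:32 PM = 8 h 17 min; less 45 min break → 7 h 32 min
Thu: 9:25 AM–6:50 PM = 9 h 25 min; less 45 min break → 8 h 40 min
Fri: 8:49 AM–7:32 PM = 10 h 43 min; less 45 min break → 9 h 58 min
Sat: 9:52 AM–7:19 PM = 9 h 27 min; less 45 min break → 8 h 42 min
Total worked: 49 h 42 min = 49.70 h.
Threshold 40 h → overtime 9 h 42 min, regular 40 h 0 min.

Regular 40.00 hours, overtime 9.70 hours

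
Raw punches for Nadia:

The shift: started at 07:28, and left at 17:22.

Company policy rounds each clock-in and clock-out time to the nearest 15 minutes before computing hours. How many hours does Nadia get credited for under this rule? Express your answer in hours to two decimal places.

The shift: in 07:28→07:30, out 17:22→17:15; 9 h 45 min

9.75 hours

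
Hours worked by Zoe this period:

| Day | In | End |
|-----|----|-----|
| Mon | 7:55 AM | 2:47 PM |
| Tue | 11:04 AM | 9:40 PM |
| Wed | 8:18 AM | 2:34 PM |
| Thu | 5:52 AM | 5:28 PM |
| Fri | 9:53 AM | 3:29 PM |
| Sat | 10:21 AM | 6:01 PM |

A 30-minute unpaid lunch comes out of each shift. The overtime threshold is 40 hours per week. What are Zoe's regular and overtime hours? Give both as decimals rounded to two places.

Regular 40.00 hours, overtime 5.60 hours

Mon: 7:55 AM–2:47 PM = 6 h 52 min; less 30 min break → 6 h 22 min
Tue: 11:04 AM–9:40 PM = 10 h 36 min; less 30 min break → 10 h 6 min
Wed: 8:18 AM–2:34 PM = 6 h 16 min; less 30 min break → 5 h 46 min
Thu: 5:52 AM–5:28 PM = 11 h 36 min; less 30 min break → 11 h 6 min
Fri: 9:53 AM–3:29 PM = 5 h 36 min; less 30 min break → 5 h 6 min
Sat: 10:21 AM–6:01 PM = 7 h 40 min; less 30 min break → 7 h 10 min
Total worked: 45 h 36 min = 45.60 h.
Threshold 40 h → overtime 5 h 36 min, regular 40 h 0 min.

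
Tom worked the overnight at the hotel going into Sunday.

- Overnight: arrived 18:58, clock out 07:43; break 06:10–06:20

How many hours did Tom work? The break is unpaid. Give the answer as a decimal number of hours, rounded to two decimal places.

12.58 hours

Overnight: 18:58 → midnight = 5 h 2 min; midnight → 07:43 = 7 h 43 min; span 12 h 45 min; less 10 min break → 12 h 35 min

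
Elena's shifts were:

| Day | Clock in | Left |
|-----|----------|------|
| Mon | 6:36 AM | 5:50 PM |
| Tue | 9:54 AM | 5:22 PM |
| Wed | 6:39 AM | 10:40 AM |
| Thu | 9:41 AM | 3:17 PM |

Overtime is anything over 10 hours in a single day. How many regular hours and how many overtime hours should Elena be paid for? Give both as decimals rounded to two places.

Regular 27.08 hours, overtime 1.23 hours

Mon: 6:36 AM–5:50 PM = 11 h 14 min
Tue: 9:54 AM–5:22 PM = 7 h 28 min
Wed: 6:39 AM–10:40 AM = 4 h 1 min
Thu: 9:41 AM–3:17 PM = 5 h 36 min
Mon reg 10 h 0 min / OT 1 h 14 min; Tue reg 7 h 28 min / OT 0 h 0 min; Wed reg 4 h 1 min / OT 0 h 0 min; Thu reg 5 h 36 min / OT 0 h 0 min.
Totals: regular 27 h 5 min, overtime 1 h 14 min.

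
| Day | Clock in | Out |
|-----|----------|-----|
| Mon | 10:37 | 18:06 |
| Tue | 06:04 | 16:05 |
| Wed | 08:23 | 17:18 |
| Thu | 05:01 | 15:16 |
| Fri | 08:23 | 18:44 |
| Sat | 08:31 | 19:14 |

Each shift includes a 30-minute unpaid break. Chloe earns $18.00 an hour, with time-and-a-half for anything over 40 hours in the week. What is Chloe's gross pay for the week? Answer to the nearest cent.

$1117.80

Mon: 10:37–18:06 = 7 h 29 min; less 30 min break → 6 h 59 min
Tue: 06:04–16:05 = 10 h 1 min; less 30 min break → 9 h 31 min
Wed: 08:23–17:18 = 8 h 55 min; less 30 min break → 8 h 25 min
Thu: 05:01–15:16 = 10 h 15 min; less 30 min break → 9 h 45 min
Fri: 08:23–18:44 = 10 h 21 min; less 30 min break → 9 h 51 min
Sat: 08:31–19:14 = 10 h 43 min; less 30 min break → 10 h 13 min
Total worked: 54 h 44 min = 3284 min.
Regular 40 h 0 min = 2400 min at $18.00/h; overtime 14 h 44 min = 884 min at $27.00/h.
Pay = (2400 × $18.00 + 884 × $27.00) ÷ 60 = $1117.80.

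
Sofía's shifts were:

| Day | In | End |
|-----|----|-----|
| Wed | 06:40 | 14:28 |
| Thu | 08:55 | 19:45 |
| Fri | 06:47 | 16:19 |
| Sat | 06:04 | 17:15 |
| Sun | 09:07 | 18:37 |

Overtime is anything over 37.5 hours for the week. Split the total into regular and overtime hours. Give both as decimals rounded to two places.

Wed: 06:40–14:28 = 7 h 48 min
Thu: 08:55–19:45 = 10 h 50 min
Fri: 06:47–16:19 = 9 h 32 min
Sat: 06:04–17:15 = 11 h 11 min
Sun: 09:07–18:37 = 9 h 30 min
Total worked: 48 h 51 min = 48.85 h.
Threshold 37.5 h → overtime 11 h 21 min, regular 37 h 30 min.

Regular 37.50 hours, overtime 11.35 hours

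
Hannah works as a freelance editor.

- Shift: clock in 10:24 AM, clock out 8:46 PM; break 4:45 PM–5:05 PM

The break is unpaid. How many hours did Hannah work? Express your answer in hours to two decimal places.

Shift: 10:24 AM–8:46 PM = 10 h 22 min; less 20 min break → 10 h 2 min

10.03 hours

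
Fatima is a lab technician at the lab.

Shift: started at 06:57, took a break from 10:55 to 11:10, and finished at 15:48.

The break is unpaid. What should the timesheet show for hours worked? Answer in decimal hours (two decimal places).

Shift: 06:57–15:48 = 8 h 51 min; less 15 min break → 8 h 36 min

8.60 hours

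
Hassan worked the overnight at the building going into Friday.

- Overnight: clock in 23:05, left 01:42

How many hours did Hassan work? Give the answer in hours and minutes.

2 h 37 min

Overnight: 23:05 → midnight = 0 h 55 min; midnight → 01:42 = 1 h 42 min; span 2 h 37 min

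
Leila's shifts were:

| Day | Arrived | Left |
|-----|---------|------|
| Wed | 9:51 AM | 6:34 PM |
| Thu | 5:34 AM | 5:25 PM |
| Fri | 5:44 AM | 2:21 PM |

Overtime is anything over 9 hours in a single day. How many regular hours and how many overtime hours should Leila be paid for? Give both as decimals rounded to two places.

Regular 26.33 hours, overtime 2.85 hours

Wed: 9:51 AM–6:34 PM = 8 h 43 min
Thu: 5:34 AM–5:25 PM = 11 h 51 min
Fri: 5:44 AM–2:21 PM = 8 h 37 min
Wed reg 8 h 43 min / OT 0 h 0 min; Thu reg 9 h 0 min / OT 2 h 51 min; Fri reg 8 h 37 min / OT 0 h 0 min.
Totals: regular 26 h 20 min, overtime 2 h 51 min.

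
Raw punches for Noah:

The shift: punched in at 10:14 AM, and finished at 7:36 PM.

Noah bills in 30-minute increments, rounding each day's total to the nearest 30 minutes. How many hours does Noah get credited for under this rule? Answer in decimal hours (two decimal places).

9.50 hours

The shift: 10:14 AM–7:36 PM = 9 h 22 min → rounds to 9 h 30 min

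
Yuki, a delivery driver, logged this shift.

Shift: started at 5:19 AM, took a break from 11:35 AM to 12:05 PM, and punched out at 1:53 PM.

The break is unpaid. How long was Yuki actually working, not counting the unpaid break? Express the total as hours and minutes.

Shift: 5:19 AM–1:53 PM = 8 h 34 min; less 30 min break → 8 h 4 min

8 h 4 min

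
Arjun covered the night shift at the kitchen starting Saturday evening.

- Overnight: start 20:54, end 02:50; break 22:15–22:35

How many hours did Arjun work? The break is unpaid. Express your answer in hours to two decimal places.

5.60 hours

Overnight: 20:54 → midnight = 3 h 6 min; midnight → 02:50 = 2 h 50 min; span 5 h 56 min; less 20 min break → 5 h 36 min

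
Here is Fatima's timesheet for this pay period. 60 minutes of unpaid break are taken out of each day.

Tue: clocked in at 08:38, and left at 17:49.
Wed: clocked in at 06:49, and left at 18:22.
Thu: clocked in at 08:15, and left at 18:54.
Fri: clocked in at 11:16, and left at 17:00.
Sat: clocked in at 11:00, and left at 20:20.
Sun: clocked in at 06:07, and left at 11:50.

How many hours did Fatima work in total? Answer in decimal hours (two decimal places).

46.17 hours

Tue: 08:38–17:49 = 9 h 11 min; less 60 min break → 8 h 11 min
Wed: 06:49–18:22 = 11 h 33 min; less 60 min break → 10 h 33 min
Thu: 08:15–18:54 = 10 h 39 min; less 60 min break → 9 h 39 min
Fri: 11:16–17:00 = 5 h 44 min; less 60 min break → 4 h 44 min
Sat: 11:00–20:20 = 9 h 20 min; less 60 min break → 8 h 20 min
Sun: 06:07–11:50 = 5 h 43 min; less 60 min break → 4 h 43 min
Total: 8 h 11 min + 10 h 33 min + 9 h 39 min + 4 h 44 min + 8 h 20 min + 4 h 43 min = 46 h 10 min.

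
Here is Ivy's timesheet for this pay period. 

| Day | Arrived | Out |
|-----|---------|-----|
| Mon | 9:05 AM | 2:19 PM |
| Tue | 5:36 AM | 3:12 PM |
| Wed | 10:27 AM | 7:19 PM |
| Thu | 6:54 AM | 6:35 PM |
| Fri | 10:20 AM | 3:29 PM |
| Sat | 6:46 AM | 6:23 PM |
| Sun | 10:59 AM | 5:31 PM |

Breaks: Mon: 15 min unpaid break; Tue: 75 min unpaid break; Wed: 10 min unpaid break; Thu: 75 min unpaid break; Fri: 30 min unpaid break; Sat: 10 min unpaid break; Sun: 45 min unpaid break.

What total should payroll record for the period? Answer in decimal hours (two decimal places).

54.35 hours

Mon: 9:05 AM–2:19 PM = 5 h 14 min; less 15 min break → 4 h 59 min
Tue: 5:36 AM–3:12 PM = 9 h 36 min; less 75 min break → 8 h 21 min
Wed: 10:27 AM–7:19 PM = 8 h 52 min; less 10 min break → 8 h 42 min
Thu: 6:54 AM–6:35 PM = 11 h 41 min; less 75 min break → 10 h 26 min
Fri: 10:20 AM–3:29 PM = 5 h 9 min; less 30 min break → 4 h 39 min
Sat: 6:46 AM–6:23 PM = 11 h 37 min; less 10 min break → 11 h 27 min
Sun: 10:59 AM–5:31 PM = 6 h 32 min; less 45 min break → 5 h 47 min
Total: 4 h 59 min + 8 h 21 min + 8 h 42 min + 10 h 26 min + 4 h 39 min + 11 h 27 min + 5 h 47 min = 54 h 21 min.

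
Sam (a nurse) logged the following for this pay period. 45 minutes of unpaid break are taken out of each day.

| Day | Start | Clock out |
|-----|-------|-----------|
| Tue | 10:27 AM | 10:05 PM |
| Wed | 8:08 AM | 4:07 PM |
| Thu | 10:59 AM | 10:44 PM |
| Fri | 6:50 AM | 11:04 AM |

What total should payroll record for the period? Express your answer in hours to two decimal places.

Tue: 10:27 AM–10:05 PM = 11 h 38 min; less 45 min break → 10 h 53 min
Wed: 8:08 AM–4:07 PM = 7 h 59 min; less 45 min break → 7 h 14 min
Thu: 10:59 AM–10:44 PM = 11 h 45 min; less 45 min break → 11 h 0 min
Fri: 6:50 AM–11:04 AM = 4 h 14 min; less 45 min break → 3 h 29 min
Total: 10 h 53 min + 7 h 14 min + 11 h 0 min + 3 h 29 min = 32 h 36 min.

32.60 hours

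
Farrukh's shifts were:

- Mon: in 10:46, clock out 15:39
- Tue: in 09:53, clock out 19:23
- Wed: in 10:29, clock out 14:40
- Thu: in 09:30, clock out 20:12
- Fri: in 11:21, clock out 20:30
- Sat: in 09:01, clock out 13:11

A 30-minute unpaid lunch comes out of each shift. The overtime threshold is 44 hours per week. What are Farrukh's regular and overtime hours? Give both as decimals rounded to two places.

Mon: 10:46–15:39 = 4 h 53 min; less 30 min break → 4 h 23 min
Tue: 09:53–19:23 = 9 h 30 min; less 30 min break → 9 h 0 min
Wed: 10:29–14:40 = 4 h 11 min; less 30 min break → 3 h 41 min
Thu: 09:30–20:12 = 10 h 42 min; less 30 min break → 10 h 12 min
Fri: 11:21–20:30 = 9 h 9 min; less 30 min break → 8 h 39 min
Sat: 09:01–13:11 = 4 h 10 min; less 30 min break → 3 h 40 min
Total worked: 39 h 35 min = 39.58 h.
Threshold 44 h → overtime 0 h 0 min, regular 39 h 35 min.

Regular 39.58 hours, overtime 0.00 hours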